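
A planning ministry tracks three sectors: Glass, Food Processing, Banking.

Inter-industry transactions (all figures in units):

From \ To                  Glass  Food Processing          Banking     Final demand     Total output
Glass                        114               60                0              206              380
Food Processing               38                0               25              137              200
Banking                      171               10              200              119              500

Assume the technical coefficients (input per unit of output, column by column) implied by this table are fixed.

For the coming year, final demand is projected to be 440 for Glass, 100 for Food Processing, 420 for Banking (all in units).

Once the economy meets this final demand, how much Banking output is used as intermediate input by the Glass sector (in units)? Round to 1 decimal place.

z_BG = 328.4

Technical coefficients a_ij = z_ij / X_j:
  a_GG = 114/380 = 0.30, a_FG = 38/380 = 0.10, a_BG = 171/380 = 0.45
  a_GF = 60/200 = 0.30, a_FF = 0/200 = 0.00, a_BF = 10/200 = 0.05
  a_GB = 0/500 = 0.00, a_FB = 25/500 = 0.05, a_BB = 200/500 = 0.40
I − A =
  [   0.70    -0.30     0.00]
  [  -0.10     1.00    -0.05]
  [  -0.45    -0.05     0.60]
Cofactors of I−A, C_ij = (−1)^(i+j)·(minor ij) (rows/columns in the sector order above):
  C_11 = (1.00)(0.60) − (-0.05)(-0.05) = 0.5975
  C_12 = −[(-0.10)(0.60) − (-0.05)(-0.45)] = 0.0825
  C_13 = (-0.10)(-0.05) − (1.00)(-0.45) = 0.4550
  C_21 = −[(-0.30)(0.60) − (0.00)(-0.05)] = 0.1800
  C_22 = (0.70)(0.60) − (0.00)(-0.45) = 0.4200
  C_23 = −[(0.70)(-0.05) − (-0.30)(-0.45)] = 0.1700
  C_31 = (-0.30)(-0.05) − (0.00)(1.00) = 0.0150
  C_32 = −[(0.70)(-0.05) − (0.00)(-0.10)] = 0.0350
  C_33 = (0.70)(1.00) − (-0.30)(-0.10) = 0.6700
det(I−A) = Σ_j (I−A)_1j·C_1j = (0.70)(0.5975) + (-0.30)(0.0825) + (0.00)(0.4550) = 0.3935
adj(I−A) = Cᵀ =
  [ 0.5975   0.1800   0.0150]
  [ 0.0825   0.4200   0.0350]
  [ 0.4550   0.1700   0.6700]
(I − A)⁻¹ = adj(I−A) / det(I−A) ≈
  [   1.5184     0.4574     0.0381]
  [   0.2097     1.0673     0.0889]
  [   1.1563     0.4320     1.7027]
First solve x = (I − A)⁻¹ d = adj(I−A)·d / det(I−A); in particular x_G = (0.5975·440 + 0.1800·100 + 0.0150·420) / 0.3935 = 287.20 / 0.3935 ≈ 729.860.
Intermediate flow from B to G: z_BG = a_BG · x_G = 0.45 × 287.20 / 0.3935 = 129.24 / 0.3935 ≈ 328.4.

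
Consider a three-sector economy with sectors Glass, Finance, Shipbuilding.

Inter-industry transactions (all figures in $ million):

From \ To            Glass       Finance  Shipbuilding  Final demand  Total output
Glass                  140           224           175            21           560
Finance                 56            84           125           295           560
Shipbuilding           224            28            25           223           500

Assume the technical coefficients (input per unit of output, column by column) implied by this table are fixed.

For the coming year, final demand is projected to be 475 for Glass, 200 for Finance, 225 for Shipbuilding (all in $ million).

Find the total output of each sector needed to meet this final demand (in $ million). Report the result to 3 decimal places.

x_1 = 1375.000, x_2 = 647.013, x_3 = 849.843

Technical coefficients a_ij = z_ij / X_j:
  a_11 = 140/560 = 0.25, a_21 = 56/560 = 0.10, a_31 = 224/560 = 0.40
  a_12 = 224/560 = 0.40, a_22 = 84/560 = 0.15, a_32 = 28/560 = 0.05
  a_13 = 175/500 = 0.35, a_23 = 125/500 = 0.25, a_33 = 25/500 = 0.05
I − A =
  [   0.75    -0.40    -0.35]
  [  -0.10     0.85    -0.25]
  [  -0.40    -0.05     0.95]
Cofactors of I−A, C_ij = (−1)^(i+j)·(minor ij) (rows/columns in the sector order above):
  C_11 = (0.85)(0.95) − (-0.25)(-0.05) = 0.7950
  C_12 = −[(-0.10)(0.95) − (-0.25)(-0.40)] = 0.1950
  C_13 = (-0.10)(-0.05) − (0.85)(-0.40) = 0.3450
  C_21 = −[(-0.40)(0.95) − (-0.35)(-0.05)] = 0.3975
  C_22 = (0.75)(0.95) − (-0.35)(-0.40) = 0.5725
  C_23 = −[(0.75)(-0.05) − (-0.40)(-0.40)] = 0.1975
  C_31 = (-0.40)(-0.25) − (-0.35)(0.85) = 0.3975
  C_32 = −[(0.75)(-0.25) − (-0.35)(-0.10)] = 0.2225
  C_33 = (0.75)(0.85) − (-0.40)(-0.10) = 0.5975
det(I−A) = Σ_j (I−A)_1j·C_1j = (0.75)(0.7950) + (-0.40)(0.1950) + (-0.35)(0.3450) = 0.3975
adj(I−A) = Cᵀ =
  [ 0.7950   0.3975   0.3975]
  [ 0.1950   0.5725   0.2225]
  [ 0.3450   0.1975   0.5975]
(I − A)⁻¹ = adj(I−A) / det(I−A) ≈
  [   2.0000     1.0000     1.0000]
  [   0.4906     1.4403     0.5597]
  [   0.8679     0.4969     1.5031]
x = (I − A)⁻¹ d = adj(I−A)·d / det(I−A), with det(I−A) = 0.3975:
  x_1 = (0.7950·475 + 0.3975·200 + 0.3975·225) / 0.3975 = 546.5625 / 0.3975 = 1375.000
  x_2 = (0.1950·475 + 0.5725·200 + 0.2225·225) / 0.3975 = 257.1875 / 0.3975 ≈ 647.013
  x_3 = (0.3450·475 + 0.1975·200 + 0.5975·225) / 0.3975 = 337.8125 / 0.3975 ≈ 849.843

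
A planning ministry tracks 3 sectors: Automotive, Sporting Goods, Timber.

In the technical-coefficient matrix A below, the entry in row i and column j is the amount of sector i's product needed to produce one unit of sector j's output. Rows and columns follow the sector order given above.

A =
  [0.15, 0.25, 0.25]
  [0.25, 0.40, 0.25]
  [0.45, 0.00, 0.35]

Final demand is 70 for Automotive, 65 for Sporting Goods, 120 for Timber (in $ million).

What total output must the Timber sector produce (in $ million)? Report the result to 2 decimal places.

I − A =
  [   0.85    -0.25    -0.25]
  [  -0.25     0.60    -0.25]
  [  -0.45     0.00     0.65]
Cofactors of I−A, C_ij = (−1)^(i+j)·(minor ij) (rows/columns in the sector order above):
  C_11 = (0.60)(0.65) − (-0.25)(0.00) = 0.3900
  C_12 = −[(-0.25)(0.65) − (-0.25)(-0.45)] = 0.2750
  C_13 = (-0.25)(0.00) − (0.60)(-0.45) = 0.2700
  C_21 = −[(-0.25)(0.65) − (-0.25)(0.00)] = 0.1625
  C_22 = (0.85)(0.65) − (-0.25)(-0.45) = 0.4400
  C_23 = −[(0.85)(0.00) − (-0.25)(-0.45)] = 0.1125
  C_31 = (-0.25)(-0.25) − (-0.25)(0.60) = 0.2125
  C_32 = −[(0.85)(-0.25) − (-0.25)(-0.25)] = 0.2750
  C_33 = (0.85)(0.60) − (-0.25)(-0.25) = 0.4475
det(I−A) = Σ_j (I−A)_1j·C_1j = (0.85)(0.3900) + (-0.25)(0.2750) + (-0.25)(0.2700) = 0.19525
adj(I−A) = Cᵀ =
  [ 0.3900   0.1625   0.2125]
  [ 0.2750   0.4400   0.2750]
  [ 0.2700   0.1125   0.4475]
(I − A)⁻¹ = adj(I−A) / det(I−A) ≈
  [   1.9974     0.8323     1.0883]
  [   1.4085     2.2535     1.4085]
  [   1.3828     0.5762     2.2919]
x = (I − A)⁻¹ d = adj(I−A)·d / det(I−A), with det(I−A) = 0.19525:
  x_A = (0.3900·70 + 0.1625·65 + 0.2125·120) / 0.19525 = 63.3625 / 0.19525 ≈ 324.52
  x_S = (0.2750·70 + 0.4400·65 + 0.2750·120) / 0.19525 = 80.85 / 0.19525 ≈ 414.08
  x_T = (0.2700·70 + 0.1125·65 + 0.4475·120) / 0.19525 = 79.9125 / 0.19525 ≈ 409.28

x_T = 409.28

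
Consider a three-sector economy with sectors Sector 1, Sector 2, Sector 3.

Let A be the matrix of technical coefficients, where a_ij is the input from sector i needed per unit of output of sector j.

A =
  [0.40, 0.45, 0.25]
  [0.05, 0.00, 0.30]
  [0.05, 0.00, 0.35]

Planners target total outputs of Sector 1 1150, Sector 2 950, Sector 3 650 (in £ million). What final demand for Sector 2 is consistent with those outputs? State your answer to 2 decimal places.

d_2 = 697.50

I − A =
  [   0.60    -0.45    -0.25]
  [  -0.05     1.00    -0.30]
  [  -0.05     0.00     0.65]
d = (I − A) x:
  d_1 = (+0.60)·1150 + (-0.45)·950 + (-0.25)·650 = 100.00
  d_2 = (-0.05)·1150 + (+1.00)·950 + (-0.30)·650 = 697.50
  d_3 = (-0.05)·1150 + (+0.00)·950 + (+0.65)·650 = 365.00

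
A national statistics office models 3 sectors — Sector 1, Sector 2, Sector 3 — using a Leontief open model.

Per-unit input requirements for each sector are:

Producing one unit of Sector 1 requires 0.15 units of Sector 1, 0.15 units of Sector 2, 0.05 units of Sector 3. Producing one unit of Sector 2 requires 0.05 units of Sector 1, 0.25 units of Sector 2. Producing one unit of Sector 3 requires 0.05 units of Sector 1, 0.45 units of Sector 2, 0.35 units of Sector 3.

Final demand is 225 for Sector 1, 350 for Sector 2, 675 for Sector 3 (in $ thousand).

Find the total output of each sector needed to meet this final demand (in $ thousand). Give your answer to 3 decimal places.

I − A =
  [   0.85    -0.05    -0.05]
  [  -0.15     0.75    -0.45]
  [  -0.05     0.00     0.65]
Cofactors of I−A, C_ij = (−1)^(i+j)·(minor ij) (rows/columns in the sector order above):
  C_11 = (0.75)(0.65) − (-0.45)(0.00) = 0.4875
  C_12 = −[(-0.15)(0.65) − (-0.45)(-0.05)] = 0.1200
  C_13 = (-0.15)(0.00) − (0.75)(-0.05) = 0.0375
  C_21 = −[(-0.05)(0.65) − (-0.05)(0.00)] = 0.0325
  C_22 = (0.85)(0.65) − (-0.05)(-0.05) = 0.5500
  C_23 = −[(0.85)(0.00) − (-0.05)(-0.05)] = 0.0025
  C_31 = (-0.05)(-0.45) − (-0.05)(0.75) = 0.0600
  C_32 = −[(0.85)(-0.45) − (-0.05)(-0.15)] = 0.3900
  C_33 = (0.85)(0.75) − (-0.05)(-0.15) = 0.6300
det(I−A) = Σ_j (I−A)_1j·C_1j = (0.85)(0.4875) + (-0.05)(0.1200) + (-0.05)(0.0375) = 0.4065
adj(I−A) = Cᵀ =
  [ 0.4875   0.0325   0.0600]
  [ 0.1200   0.5500   0.3900]
  [ 0.0375   0.0025   0.6300]
(I − A)⁻¹ = adj(I−A) / det(I−A) ≈
  [   1.1993     0.0800     0.1476]
  [   0.2952     1.3530     0.9594]
  [   0.0923     0.0062     1.5498]
x = (I − A)⁻¹ d = adj(I−A)·d / det(I−A), with det(I−A) = 0.4065:
  x_1 = (0.4875·225 + 0.0325·350 + 0.0600·675) / 0.4065 = 161.5625 / 0.4065 ≈ 397.448
  x_2 = (0.1200·225 + 0.5500·350 + 0.3900·675) / 0.4065 = 482.75 / 0.4065 ≈ 1187.577
  x_3 = (0.0375·225 + 0.0025·350 + 0.6300·675) / 0.4065 = 434.5625 / 0.4065 ≈ 1069.034

x_1 = 397.448, x_2 = 1187.577, x_3 = 1069.034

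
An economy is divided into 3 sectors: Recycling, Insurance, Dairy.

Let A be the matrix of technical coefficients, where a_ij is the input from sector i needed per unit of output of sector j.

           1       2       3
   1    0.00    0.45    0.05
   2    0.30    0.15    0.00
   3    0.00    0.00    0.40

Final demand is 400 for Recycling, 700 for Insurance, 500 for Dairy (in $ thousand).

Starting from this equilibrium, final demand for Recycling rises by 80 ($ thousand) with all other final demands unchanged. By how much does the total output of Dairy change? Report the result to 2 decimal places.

I − A =
  [   1.00    -0.45    -0.05]
  [  -0.30     0.85     0.00]
  [   0.00     0.00     0.60]
Cofactors of I−A, C_ij = (−1)^(i+j)·(minor ij) (rows/columns in the sector order above):
  C_11 = (0.85)(0.60) − (0.00)(0.00) = 0.5100
  C_12 = −[(-0.30)(0.60) − (0.00)(0.00)] = 0.1800
  C_13 = (-0.30)(0.00) − (0.85)(0.00) = 0.0000
  C_21 = −[(-0.45)(0.60) − (-0.05)(0.00)] = 0.2700
  C_22 = (1.00)(0.60) − (-0.05)(0.00) = 0.6000
  C_23 = −[(1.00)(0.00) − (-0.45)(0.00)] = 0.0000
  C_31 = (-0.45)(0.00) − (-0.05)(0.85) = 0.0425
  C_32 = −[(1.00)(0.00) − (-0.05)(-0.30)] = 0.0150
  C_33 = (1.00)(0.85) − (-0.45)(-0.30) = 0.7150
det(I−A) = Σ_j (I−A)_1j·C_1j = (1.00)(0.5100) + (-0.45)(0.1800) + (-0.05)(0.0000) = 0.4290
adj(I−A) = Cᵀ =
  [ 0.5100   0.2700   0.0425]
  [ 0.1800   0.6000   0.0150]
  [ 0.0000   0.0000   0.7150]
(I − A)⁻¹ = adj(I−A) / det(I−A) ≈
  [   1.1888     0.6294     0.0991]
  [   0.4196     1.3986     0.0350]
  [   0.0000     0.0000     1.6667]
Δx = (I − A)⁻¹ Δd with Δd having +80 in the Recycling component and 0 elsewhere.
So Δx_3 = L_31 · (+80), where L_31 = adj(I−A)_31 / det(I−A) = 0.0000 / 0.4290.
Δx_3 = 0.0000 × (+80) / 0.4290 = 0.00 / 0.4290 = 0.00.

Δx_3 = 0.00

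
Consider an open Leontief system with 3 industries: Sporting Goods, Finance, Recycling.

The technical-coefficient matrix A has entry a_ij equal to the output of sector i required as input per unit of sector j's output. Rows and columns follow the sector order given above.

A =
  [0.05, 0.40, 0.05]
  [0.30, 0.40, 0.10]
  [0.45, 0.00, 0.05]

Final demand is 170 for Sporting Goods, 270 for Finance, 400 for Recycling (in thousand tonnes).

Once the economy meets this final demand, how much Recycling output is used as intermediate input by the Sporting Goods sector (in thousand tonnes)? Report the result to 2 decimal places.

I − A =
  [   0.95    -0.40    -0.05]
  [  -0.30     0.60    -0.10]
  [  -0.45     0.00     0.95]
Cofactors of I−A, C_ij = (−1)^(i+j)·(minor ij) (rows/columns in the sector order above):
  C_11 = (0.60)(0.95) − (-0.10)(0.00) = 0.5700
  C_12 = −[(-0.30)(0.95) − (-0.10)(-0.45)] = 0.3300
  C_13 = (-0.30)(0.00) − (0.60)(-0.45) = 0.2700
  C_21 = −[(-0.40)(0.95) − (-0.05)(0.00)] = 0.3800
  C_22 = (0.95)(0.95) − (-0.05)(-0.45) = 0.8800
  C_23 = −[(0.95)(0.00) − (-0.40)(-0.45)] = 0.1800
  C_31 = (-0.40)(-0.10) − (-0.05)(0.60) = 0.0700
  C_32 = −[(0.95)(-0.10) − (-0.05)(-0.30)] = 0.1100
  C_33 = (0.95)(0.60) − (-0.40)(-0.30) = 0.4500
det(I−A) = Σ_j (I−A)_1j·C_1j = (0.95)(0.5700) + (-0.40)(0.3300) + (-0.05)(0.2700) = 0.3960
adj(I−A) = Cᵀ =
  [ 0.5700   0.3800   0.0700]
  [ 0.3300   0.8800   0.1100]
  [ 0.2700   0.1800   0.4500]
(I − A)⁻¹ = adj(I−A) / det(I−A) ≈
  [   1.4394     0.9596     0.1768]
  [   0.8333     2.2222     0.2778]
  [   0.6818     0.4545     1.1364]
First solve x = (I − A)⁻¹ d = adj(I−A)·d / det(I−A); in particular x_1 = (0.5700·170 + 0.3800·270 + 0.0700·400) / 0.3960 = 227.50 / 0.3960 ≈ 574.4949.
Intermediate flow from 3 to 1: z_31 = a_31 · x_1 = 0.45 × 227.50 / 0.3960 = 102.375 / 0.3960 ≈ 258.52.

z_31 = 258.52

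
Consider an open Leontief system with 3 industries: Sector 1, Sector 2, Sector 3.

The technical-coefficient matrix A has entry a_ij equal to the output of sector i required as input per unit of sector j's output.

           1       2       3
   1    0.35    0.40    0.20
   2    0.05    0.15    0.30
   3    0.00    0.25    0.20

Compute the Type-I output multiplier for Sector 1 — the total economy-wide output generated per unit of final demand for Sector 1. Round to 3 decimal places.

I − A =
  [   0.65    -0.40    -0.20]
  [  -0.05     0.85    -0.30]
  [   0.00    -0.25     0.80]
Cofactors of I−A, C_ij = (−1)^(i+j)·(minor ij) (rows/columns in the sector order above):
  C_11 = (0.85)(0.80) − (-0.30)(-0.25) = 0.6050
  C_12 = −[(-0.05)(0.80) − (-0.30)(0.00)] = 0.0400
  C_13 = (-0.05)(-0.25) − (0.85)(0.00) = 0.0125
  C_21 = −[(-0.40)(0.80) − (-0.20)(-0.25)] = 0.3700
  C_22 = (0.65)(0.80) − (-0.20)(0.00) = 0.5200
  C_23 = −[(0.65)(-0.25) − (-0.40)(0.00)] = 0.1625
  C_31 = (-0.40)(-0.30) − (-0.20)(0.85) = 0.2900
  C_32 = −[(0.65)(-0.30) − (-0.20)(-0.05)] = 0.2050
  C_33 = (0.65)(0.85) − (-0.40)(-0.05) = 0.5325
det(I−A) = Σ_j (I−A)_1j·C_1j = (0.65)(0.6050) + (-0.40)(0.0400) + (-0.20)(0.0125) = 0.37475
adj(I−A) = Cᵀ =
  [ 0.6050   0.3700   0.2900]
  [ 0.0400   0.5200   0.2050]
  [ 0.0125   0.1625   0.5325]
(I − A)⁻¹ = adj(I−A) / det(I−A) ≈
  [   1.6144     0.9873     0.7738]
  [   0.1067     1.3876     0.5470]
  [   0.0334     0.4336     1.4209]
The output multiplier for sector j is the column-j sum of the Leontief inverse (I − A)⁻¹ = adj(I−A) / det(I−A).
Column 1 of adj(I−A): (0.6050, 0.0400, 0.0125); det(I−A) = 0.37475.
m_1 = (0.6050 + 0.0400 + 0.0125) / 0.37475 = 0.6575 / 0.37475 ≈ 1.755.

m_1 = 1.755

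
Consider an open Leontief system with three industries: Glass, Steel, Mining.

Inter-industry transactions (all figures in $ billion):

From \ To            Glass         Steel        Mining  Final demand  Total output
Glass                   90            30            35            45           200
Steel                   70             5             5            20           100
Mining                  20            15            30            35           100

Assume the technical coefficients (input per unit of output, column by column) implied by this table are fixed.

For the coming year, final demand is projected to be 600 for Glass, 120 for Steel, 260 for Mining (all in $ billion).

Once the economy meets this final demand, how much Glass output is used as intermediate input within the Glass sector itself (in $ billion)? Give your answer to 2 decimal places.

Technical coefficients a_ij = z_ij / X_j:
  a_GG = 90/200 = 0.45, a_SG = 70/200 = 0.35, a_MG = 20/200 = 0.10
  a_GS = 30/100 = 0.30, a_SS = 5/100 = 0.05, a_MS = 15/100 = 0.15
  a_GM = 35/100 = 0.35, a_SM = 5/100 = 0.05, a_MM = 30/100 = 0.30
I − A =
  [   0.55    -0.30    -0.35]
  [  -0.35     0.95    -0.05]
  [  -0.10    -0.15     0.70]
Cofactors of I−A, C_ij = (−1)^(i+j)·(minor ij) (rows/columns in the sector order above):
  C_11 = (0.95)(0.70) − (-0.05)(-0.15) = 0.6575
  C_12 = −[(-0.35)(0.70) − (-0.05)(-0.10)] = 0.2500
  C_13 = (-0.35)(-0.15) − (0.95)(-0.10) = 0.1475
  C_21 = −[(-0.30)(0.70) − (-0.35)(-0.15)] = 0.2625
  C_22 = (0.55)(0.70) − (-0.35)(-0.10) = 0.3500
  C_23 = −[(0.55)(-0.15) − (-0.30)(-0.10)] = 0.1125
  C_31 = (-0.30)(-0.05) − (-0.35)(0.95) = 0.3475
  C_32 = −[(0.55)(-0.05) − (-0.35)(-0.35)] = 0.1500
  C_33 = (0.55)(0.95) − (-0.30)(-0.35) = 0.4175
det(I−A) = Σ_j (I−A)_1j·C_1j = (0.55)(0.6575) + (-0.30)(0.2500) + (-0.35)(0.1475) = 0.2350
adj(I−A) = Cᵀ =
  [ 0.6575   0.2625   0.3475]
  [ 0.2500   0.3500   0.1500]
  [ 0.1475   0.1125   0.4175]
(I − A)⁻¹ = adj(I−A) / det(I−A) ≈
  [   2.7979     1.1170     1.4787]
  [   1.0638     1.4894     0.6383]
  [   0.6277     0.4787     1.7766]
First solve x = (I − A)⁻¹ d = adj(I−A)·d / det(I−A); in particular x_G = (0.6575·600 + 0.2625·120 + 0.3475·260) / 0.2350 = 516.35 / 0.2350 ≈ 2197.2340.
Intermediate flow from G to G: z_GG = a_GG · x_G = 0.45 × 516.35 / 0.2350 = 232.3575 / 0.2350 ≈ 988.76.

z_GG = 988.76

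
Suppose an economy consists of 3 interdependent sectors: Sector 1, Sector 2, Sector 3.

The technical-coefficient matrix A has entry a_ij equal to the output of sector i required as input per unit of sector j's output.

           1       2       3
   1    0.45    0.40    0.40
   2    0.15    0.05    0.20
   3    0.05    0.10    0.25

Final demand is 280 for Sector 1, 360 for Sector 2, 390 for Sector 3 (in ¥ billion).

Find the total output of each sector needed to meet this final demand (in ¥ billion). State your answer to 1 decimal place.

x_1 = 1615.3, x_2 = 788.3, x_3 = 732.8

I − A =
  [   0.55    -0.40    -0.40]
  [  -0.15     0.95    -0.20]
  [  -0.05    -0.10     0.75]
Cofactors of I−A, C_ij = (−1)^(i+j)·(minor ij) (rows/columns in the sector order above):
  C_11 = (0.95)(0.75) − (-0.20)(-0.10) = 0.6925
  C_12 = −[(-0.15)(0.75) − (-0.20)(-0.05)] = 0.1225
  C_13 = (-0.15)(-0.10) − (0.95)(-0.05) = 0.0625
  C_21 = −[(-0.40)(0.75) − (-0.40)(-0.10)] = 0.3400
  C_22 = (0.55)(0.75) − (-0.40)(-0.05) = 0.3925
  C_23 = −[(0.55)(-0.10) − (-0.40)(-0.05)] = 0.0750
  C_31 = (-0.40)(-0.20) − (-0.40)(0.95) = 0.4600
  C_32 = −[(0.55)(-0.20) − (-0.40)(-0.15)] = 0.1700
  C_33 = (0.55)(0.95) − (-0.40)(-0.15) = 0.4625
det(I−A) = Σ_j (I−A)_1j·C_1j = (0.55)(0.6925) + (-0.40)(0.1225) + (-0.40)(0.0625) = 0.306875
adj(I−A) = Cᵀ =
  [ 0.6925   0.3400   0.4600]
  [ 0.1225   0.3925   0.1700]
  [ 0.0625   0.0750   0.4625]
(I − A)⁻¹ = adj(I−A) / det(I−A) ≈
  [   2.2566     1.1079     1.4990]
  [   0.3992     1.2790     0.5540]
  [   0.2037     0.2444     1.5071]
x = (I − A)⁻¹ d = adj(I−A)·d / det(I−A), with det(I−A) = 0.306875:
  x_1 = (0.6925·280 + 0.3400·360 + 0.4600·390) / 0.306875 = 495.70 / 0.306875 ≈ 1615.3
  x_2 = (0.1225·280 + 0.3925·360 + 0.1700·390) / 0.306875 = 241.90 / 0.306875 ≈ 788.3
  x_3 = (0.0625·280 + 0.0750·360 + 0.4625·390) / 0.306875 = 224.875 / 0.306875 ≈ 732.8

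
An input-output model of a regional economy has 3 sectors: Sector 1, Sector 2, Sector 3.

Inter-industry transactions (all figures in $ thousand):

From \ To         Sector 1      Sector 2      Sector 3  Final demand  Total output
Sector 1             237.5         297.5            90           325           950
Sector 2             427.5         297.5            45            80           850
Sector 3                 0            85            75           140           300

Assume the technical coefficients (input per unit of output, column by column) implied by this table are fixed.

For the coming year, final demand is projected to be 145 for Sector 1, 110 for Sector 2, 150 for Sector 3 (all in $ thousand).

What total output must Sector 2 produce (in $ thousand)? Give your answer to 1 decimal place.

Technical coefficients a_ij = z_ij / X_j:
  a_11 = 237.5/950 = 0.25, a_21 = 427.5/950 = 0.45, a_31 = 0/950 = 0.00
  a_12 = 297.5/850 = 0.35, a_22 = 297.5/850 = 0.35, a_32 = 85/850 = 0.10
  a_13 = 90/300 = 0.30, a_23 = 45/300 = 0.15, a_33 = 75/300 = 0.25
I − A =
  [   0.75    -0.35    -0.30]
  [  -0.45     0.65    -0.15]
  [   0.00    -0.10     0.75]
Cofactors of I−A, C_ij = (−1)^(i+j)·(minor ij) (rows/columns in the sector order above):
  C_11 = (0.65)(0.75) − (-0.15)(-0.10) = 0.4725
  C_12 = −[(-0.45)(0.75) − (-0.15)(0.00)] = 0.3375
  C_13 = (-0.45)(-0.10) − (0.65)(0.00) = 0.0450
  C_21 = −[(-0.35)(0.75) − (-0.30)(-0.10)] = 0.2925
  C_22 = (0.75)(0.75) − (-0.30)(0.00) = 0.5625
  C_23 = −[(0.75)(-0.10) − (-0.35)(0.00)] = 0.0750
  C_31 = (-0.35)(-0.15) − (-0.30)(0.65) = 0.2475
  C_32 = −[(0.75)(-0.15) − (-0.30)(-0.45)] = 0.2475
  C_33 = (0.75)(0.65) − (-0.35)(-0.45) = 0.3300
det(I−A) = Σ_j (I−A)_1j·C_1j = (0.75)(0.4725) + (-0.35)(0.3375) + (-0.30)(0.0450) = 0.22275
adj(I−A) = Cᵀ =
  [ 0.4725   0.2925   0.2475]
  [ 0.3375   0.5625   0.2475]
  [ 0.0450   0.0750   0.3300]
(I − A)⁻¹ = adj(I−A) / det(I−A) ≈
  [   2.1212     1.3131     1.1111]
  [   1.5152     2.5253     1.1111]
  [   0.2020     0.3367     1.4815]
x = (I − A)⁻¹ d = adj(I−A)·d / det(I−A), with det(I−A) = 0.22275:
  x_1 = (0.4725·145 + 0.2925·110 + 0.2475·150) / 0.22275 = 137.8125 / 0.22275 ≈ 618.7
  x_2 = (0.3375·145 + 0.5625·110 + 0.2475·150) / 0.22275 = 147.9375 / 0.22275 ≈ 664.1
  x_3 = (0.0450·145 + 0.0750·110 + 0.3300·150) / 0.22275 = 64.275 / 0.22275 ≈ 288.6

x_2 = 664.1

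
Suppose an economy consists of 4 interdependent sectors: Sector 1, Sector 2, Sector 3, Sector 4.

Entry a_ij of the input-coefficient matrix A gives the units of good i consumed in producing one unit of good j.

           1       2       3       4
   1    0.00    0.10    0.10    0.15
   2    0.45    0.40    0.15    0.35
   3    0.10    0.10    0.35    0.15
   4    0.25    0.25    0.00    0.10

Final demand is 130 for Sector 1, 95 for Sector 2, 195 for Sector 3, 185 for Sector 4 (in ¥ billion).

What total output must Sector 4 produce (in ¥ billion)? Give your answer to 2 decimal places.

x_4 = 564.43

I − A =
  [   1.00    -0.10    -0.10    -0.15]
  [  -0.45     0.60    -0.15    -0.35]
  [  -0.10    -0.10     0.65    -0.15]
  [  -0.25    -0.25     0.00     0.90]
Compute the cofactors C_ij = (−1)^(i+j)·(3×3 minor ij) of I−A; the adjugate is their transpose:
adj(I−A) = Cᵀ =
  [ 0.275000   0.095625   0.064375   0.093750]
  [ 0.339250   0.547875   0.178625   0.299375]
  [ 0.133875   0.140250   0.363875   0.137500]
  [ 0.170625   0.178750   0.067500   0.333750]
det(I−A) = Σ_j (I−A)_1j·C_1j = (1.00)(0.275000) + (-0.10)(0.339250) + (-0.10)(0.133875) + (-0.15)(0.170625) = 0.20209375
(I − A)⁻¹ = adj(I−A) / det(I−A) ≈
  [   1.3608     0.4732     0.3185     0.4639]
  [   1.6787     2.7110     0.8839     1.4814]
  [   0.6624     0.6940     1.8005     0.6804]
  [   0.8443     0.8845     0.3340     1.6515]
x = (I − A)⁻¹ d = adj(I−A)·d / det(I−A), with det(I−A) = 0.20209375:
  x_1 = (0.275000·130 + 0.095625·95 + 0.064375·195 + 0.093750·185) / 0.20209375 = 74.73125 / 0.20209375 ≈ 369.79
  x_2 = (0.339250·130 + 0.547875·95 + 0.178625·195 + 0.299375·185) / 0.20209375 = 186.366875 / 0.20209375 ≈ 922.18
  x_3 = (0.133875·130 + 0.140250·95 + 0.363875·195 + 0.137500·185) / 0.20209375 = 127.120625 / 0.20209375 ≈ 629.02
  x_4 = (0.170625·130 + 0.178750·95 + 0.067500·195 + 0.333750·185) / 0.20209375 = 114.06875 / 0.20209375 ≈ 564.43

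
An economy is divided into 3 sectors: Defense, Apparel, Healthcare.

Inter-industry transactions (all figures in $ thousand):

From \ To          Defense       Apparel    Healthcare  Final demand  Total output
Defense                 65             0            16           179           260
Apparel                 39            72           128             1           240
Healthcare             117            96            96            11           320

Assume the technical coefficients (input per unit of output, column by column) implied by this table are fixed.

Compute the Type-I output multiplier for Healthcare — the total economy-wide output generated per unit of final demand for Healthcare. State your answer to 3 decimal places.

m_3 = 3.792

Technical coefficients a_ij = z_ij / X_j:
  a_11 = 65/260 = 0.25, a_21 = 39/260 = 0.15, a_31 = 117/260 = 0.45
  a_12 = 0/240 = 0.00, a_22 = 72/240 = 0.30, a_32 = 96/240 = 0.40
  a_13 = 16/320 = 0.05, a_23 = 128/320 = 0.40, a_33 = 96/320 = 0.30
I − A =
  [   0.75     0.00    -0.05]
  [  -0.15     0.70    -0.40]
  [  -0.45    -0.40     0.70]
Cofactors of I−A, C_ij = (−1)^(i+j)·(minor ij) (rows/columns in the sector order above):
  C_11 = (0.70)(0.70) − (-0.40)(-0.40) = 0.3300
  C_12 = −[(-0.15)(0.70) − (-0.40)(-0.45)] = 0.2850
  C_13 = (-0.15)(-0.40) − (0.70)(-0.45) = 0.3750
  C_21 = −[(0.00)(0.70) − (-0.05)(-0.40)] = 0.0200
  C_22 = (0.75)(0.70) − (-0.05)(-0.45) = 0.5025
  C_23 = −[(0.75)(-0.40) − (0.00)(-0.45)] = 0.3000
  C_31 = (0.00)(-0.40) − (-0.05)(0.70) = 0.0350
  C_32 = −[(0.75)(-0.40) − (-0.05)(-0.15)] = 0.3075
  C_33 = (0.75)(0.70) − (0.00)(-0.15) = 0.5250
det(I−A) = Σ_j (I−A)_1j·C_1j = (0.75)(0.3300) + (0.00)(0.2850) + (-0.05)(0.3750) = 0.22875
adj(I−A) = Cᵀ =
  [ 0.3300   0.0200   0.0350]
  [ 0.2850   0.5025   0.3075]
  [ 0.3750   0.3000   0.5250]
(I − A)⁻¹ = adj(I−A) / det(I−A) ≈
  [   1.4426     0.0874     0.1530]
  [   1.2459     2.1967     1.3443]
  [   1.6393     1.3115     2.2951]
The output multiplier for sector j is the column-j sum of the Leontief inverse (I − A)⁻¹ = adj(I−A) / det(I−A).
Column 3 of adj(I−A): (0.0350, 0.3075, 0.5250); det(I−A) = 0.22875.
m_3 = (0.0350 + 0.3075 + 0.5250) / 0.22875 = 0.8675 / 0.22875 ≈ 3.792.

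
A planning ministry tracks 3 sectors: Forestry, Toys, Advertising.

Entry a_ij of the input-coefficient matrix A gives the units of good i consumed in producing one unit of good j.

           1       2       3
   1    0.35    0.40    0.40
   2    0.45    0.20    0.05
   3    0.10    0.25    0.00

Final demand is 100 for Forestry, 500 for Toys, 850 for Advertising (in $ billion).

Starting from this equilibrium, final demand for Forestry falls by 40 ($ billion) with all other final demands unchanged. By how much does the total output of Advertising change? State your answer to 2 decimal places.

Δx_3 = -30.45

I − A =
  [   0.65    -0.40    -0.40]
  [  -0.45     0.80    -0.05]
  [  -0.10    -0.25     1.00]
Cofactors of I−A, C_ij = (−1)^(i+j)·(minor ij) (rows/columns in the sector order above):
  C_11 = (0.80)(1.00) − (-0.05)(-0.25) = 0.7875
  C_12 = −[(-0.45)(1.00) − (-0.05)(-0.10)] = 0.4550
  C_13 = (-0.45)(-0.25) − (0.80)(-0.10) = 0.1925
  C_21 = −[(-0.40)(1.00) − (-0.40)(-0.25)] = 0.5000
  C_22 = (0.65)(1.00) − (-0.40)(-0.10) = 0.6100
  C_23 = −[(0.65)(-0.25) − (-0.40)(-0.10)] = 0.2025
  C_31 = (-0.40)(-0.05) − (-0.40)(0.80) = 0.3400
  C_32 = −[(0.65)(-0.05) − (-0.40)(-0.45)] = 0.2125
  C_33 = (0.65)(0.80) − (-0.40)(-0.45) = 0.3400
det(I−A) = Σ_j (I−A)_1j·C_1j = (0.65)(0.7875) + (-0.40)(0.4550) + (-0.40)(0.1925) = 0.252875
adj(I−A) = Cᵀ =
  [ 0.7875   0.5000   0.3400]
  [ 0.4550   0.6100   0.2125]
  [ 0.1925   0.2025   0.3400]
(I − A)⁻¹ = adj(I−A) / det(I−A) ≈
  [   3.1142     1.9773     1.3445]
  [   1.7993     2.4123     0.8403]
  [   0.7612     0.8008     1.3445]
Δx = (I − A)⁻¹ Δd with Δd having -40 in the Forestry component and 0 elsewhere.
So Δx_3 = L_31 · (-40), where L_31 = adj(I−A)_31 / det(I−A) = 0.1925 / 0.252875.
Δx_3 = 0.1925 × (-40) / 0.252875 = -7.70 / 0.252875 ≈ -30.45.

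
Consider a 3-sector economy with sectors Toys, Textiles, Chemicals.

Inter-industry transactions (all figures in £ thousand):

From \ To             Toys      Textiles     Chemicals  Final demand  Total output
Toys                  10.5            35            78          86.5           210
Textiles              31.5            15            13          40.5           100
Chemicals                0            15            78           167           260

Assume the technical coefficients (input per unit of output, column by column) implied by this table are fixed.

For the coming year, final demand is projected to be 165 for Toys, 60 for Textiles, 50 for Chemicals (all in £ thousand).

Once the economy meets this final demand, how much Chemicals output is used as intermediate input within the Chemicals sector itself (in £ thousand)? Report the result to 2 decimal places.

z_33 = 29.15

Technical coefficients a_ij = z_ij / X_j:
  a_11 = 10.5/210 = 0.05, a_21 = 31.5/210 = 0.15, a_31 = 0/210 = 0.00
  a_12 = 35/100 = 0.35, a_22 = 15/100 = 0.15, a_32 = 15/100 = 0.15
  a_13 = 78/260 = 0.30, a_23 = 13/260 = 0.05, a_33 = 78/260 = 0.30
I − A =
  [   0.95    -0.35    -0.30]
  [  -0.15     0.85    -0.05]
  [   0.00    -0.15     0.70]
Cofactors of I−A, C_ij = (−1)^(i+j)·(minor ij) (rows/columns in the sector order above):
  C_11 = (0.85)(0.70) − (-0.05)(-0.15) = 0.5875
  C_12 = −[(-0.15)(0.70) − (-0.05)(0.00)] = 0.1050
  C_13 = (-0.15)(-0.15) − (0.85)(0.00) = 0.0225
  C_21 = −[(-0.35)(0.70) − (-0.30)(-0.15)] = 0.2900
  C_22 = (0.95)(0.70) − (-0.30)(0.00) = 0.6650
  C_23 = −[(0.95)(-0.15) − (-0.35)(0.00)] = 0.1425
  C_31 = (-0.35)(-0.05) − (-0.30)(0.85) = 0.2725
  C_32 = −[(0.95)(-0.05) − (-0.30)(-0.15)] = 0.0925
  C_33 = (0.95)(0.85) − (-0.35)(-0.15) = 0.7550
det(I−A) = Σ_j (I−A)_1j·C_1j = (0.95)(0.5875) + (-0.35)(0.1050) + (-0.30)(0.0225) = 0.514625
adj(I−A) = Cᵀ =
  [ 0.5875   0.2900   0.2725]
  [ 0.1050   0.6650   0.0925]
  [ 0.0225   0.1425   0.7550]
(I − A)⁻¹ = adj(I−A) / det(I−A) ≈
  [   1.1416     0.5635     0.5295]
  [   0.2040     1.2922     0.1797]
  [   0.0437     0.2769     1.4671]
First solve x = (I − A)⁻¹ d = adj(I−A)·d / det(I−A); in particular x_3 = (0.0225·165 + 0.1425·60 + 0.7550·50) / 0.514625 = 50.0125 / 0.514625 ≈ 97.1824.
Intermediate flow from 3 to 3: z_33 = a_33 · x_3 = 0.30 × 50.0125 / 0.514625 = 15.00375 / 0.514625 ≈ 29.15.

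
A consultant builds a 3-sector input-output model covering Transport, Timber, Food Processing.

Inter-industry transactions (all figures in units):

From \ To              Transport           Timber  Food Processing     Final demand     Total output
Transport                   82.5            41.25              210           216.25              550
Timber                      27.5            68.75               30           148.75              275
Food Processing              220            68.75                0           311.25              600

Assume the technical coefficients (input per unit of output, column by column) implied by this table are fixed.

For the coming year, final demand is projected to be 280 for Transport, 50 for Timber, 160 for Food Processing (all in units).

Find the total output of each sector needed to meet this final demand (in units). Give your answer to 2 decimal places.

Technical coefficients a_ij = z_ij / X_j:
  a_11 = 82.5/550 = 0.15, a_21 = 27.5/550 = 0.05, a_31 = 220/550 = 0.40
  a_12 = 41.25/275 = 0.15, a_22 = 68.75/275 = 0.25, a_32 = 68.75/275 = 0.25
  a_13 = 210/600 = 0.35, a_23 = 30/600 = 0.05, a_33 = 0/600 = 0.00
I − A =
  [   0.85    -0.15    -0.35]
  [  -0.05     0.75    -0.05]
  [  -0.40    -0.25     1.00]
Cofactors of I−A, C_ij = (−1)^(i+j)·(minor ij) (rows/columns in the sector order above):
  C_11 = (0.75)(1.00) − (-0.05)(-0.25) = 0.7375
  C_12 = −[(-0.05)(1.00) − (-0.05)(-0.40)] = 0.0700
  C_13 = (-0.05)(-0.25) − (0.75)(-0.40) = 0.3125
  C_21 = −[(-0.15)(1.00) − (-0.35)(-0.25)] = 0.2375
  C_22 = (0.85)(1.00) − (-0.35)(-0.40) = 0.7100
  C_23 = −[(0.85)(-0.25) − (-0.15)(-0.40)] = 0.2725
  C_31 = (-0.15)(-0.05) − (-0.35)(0.75) = 0.2700
  C_32 = −[(0.85)(-0.05) − (-0.35)(-0.05)] = 0.0600
  C_33 = (0.85)(0.75) − (-0.15)(-0.05) = 0.6300
det(I−A) = Σ_j (I−A)_1j·C_1j = (0.85)(0.7375) + (-0.15)(0.0700) + (-0.35)(0.3125) = 0.5070
adj(I−A) = Cᵀ =
  [ 0.7375   0.2375   0.2700]
  [ 0.0700   0.7100   0.0600]
  [ 0.3125   0.2725   0.6300]
(I − A)⁻¹ = adj(I−A) / det(I−A) ≈
  [   1.4546     0.4684     0.5325]
  [   0.1381     1.4004     0.1183]
  [   0.6164     0.5375     1.2426]
x = (I − A)⁻¹ d = adj(I−A)·d / det(I−A), with det(I−A) = 0.5070:
  x_1 = (0.7375·280 + 0.2375·50 + 0.2700·160) / 0.5070 = 261.575 / 0.5070 ≈ 515.93
  x_2 = (0.0700·280 + 0.7100·50 + 0.0600·160) / 0.5070 = 64.70 / 0.5070 ≈ 127.61
  x_3 = (0.3125·280 + 0.2725·50 + 0.6300·160) / 0.5070 = 201.925 / 0.5070 ≈ 398.27

x_1 = 515.93, x_2 = 127.61, x_3 = 398.27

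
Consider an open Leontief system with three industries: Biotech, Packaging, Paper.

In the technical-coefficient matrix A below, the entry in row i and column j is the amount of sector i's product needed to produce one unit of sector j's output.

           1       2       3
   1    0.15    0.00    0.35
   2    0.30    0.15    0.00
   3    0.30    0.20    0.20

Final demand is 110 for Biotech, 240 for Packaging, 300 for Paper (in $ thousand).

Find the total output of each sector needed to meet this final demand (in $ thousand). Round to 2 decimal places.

I − A =
  [   0.85     0.00    -0.35]
  [  -0.30     0.85     0.00]
  [  -0.30    -0.20     0.80]
Cofactors of I−A, C_ij = (−1)^(i+j)·(minor ij) (rows/columns in the sector order above):
  C_11 = (0.85)(0.80) − (0.00)(-0.20) = 0.6800
  C_12 = −[(-0.30)(0.80) − (0.00)(-0.30)] = 0.2400
  C_13 = (-0.30)(-0.20) − (0.85)(-0.30) = 0.3150
  C_21 = −[(0.00)(0.80) − (-0.35)(-0.20)] = 0.0700
  C_22 = (0.85)(0.80) − (-0.35)(-0.30) = 0.5750
  C_23 = −[(0.85)(-0.20) − (0.00)(-0.30)] = 0.1700
  C_31 = (0.00)(0.00) − (-0.35)(0.85) = 0.2975
  C_32 = −[(0.85)(0.00) − (-0.35)(-0.30)] = 0.1050
  C_33 = (0.85)(0.85) − (0.00)(-0.30) = 0.7225
det(I−A) = Σ_j (I−A)_1j·C_1j = (0.85)(0.6800) + (0.00)(0.2400) + (-0.35)(0.3150) = 0.46775
adj(I−A) = Cᵀ =
  [ 0.6800   0.0700   0.2975]
  [ 0.2400   0.5750   0.1050]
  [ 0.3150   0.1700   0.7225]
(I − A)⁻¹ = adj(I−A) / det(I−A) ≈
  [   1.4538     0.1497     0.6360]
  [   0.5131     1.2293     0.2245]
  [   0.6734     0.3634     1.5446]
x = (I − A)⁻¹ d = adj(I−A)·d / det(I−A), with det(I−A) = 0.46775:
  x_1 = (0.6800·110 + 0.0700·240 + 0.2975·300) / 0.46775 = 180.85 / 0.46775 ≈ 386.64
  x_2 = (0.2400·110 + 0.5750·240 + 0.1050·300) / 0.46775 = 195.90 / 0.46775 ≈ 418.81
  x_3 = (0.3150·110 + 0.1700·240 + 0.7225·300) / 0.46775 = 292.20 / 0.46775 ≈ 624.69

x_1 = 386.64, x_2 = 418.81, x_3 = 624.69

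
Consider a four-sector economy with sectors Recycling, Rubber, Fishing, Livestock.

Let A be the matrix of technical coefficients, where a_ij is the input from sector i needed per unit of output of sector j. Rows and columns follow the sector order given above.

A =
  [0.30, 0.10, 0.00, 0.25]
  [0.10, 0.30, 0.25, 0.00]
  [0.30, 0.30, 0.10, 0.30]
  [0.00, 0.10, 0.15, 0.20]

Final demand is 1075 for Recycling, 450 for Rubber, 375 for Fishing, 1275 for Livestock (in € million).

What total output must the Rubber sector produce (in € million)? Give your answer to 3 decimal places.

x_2 = 2010.917

I − A =
  [   0.70    -0.10     0.00    -0.25]
  [  -0.10     0.70    -0.25     0.00]
  [  -0.30    -0.30     0.90    -0.30]
  [   0.00    -0.10    -0.15     0.80]
Compute the cofactors C_ij = (−1)^(i+j)·(3×3 minor ij) of I−A; the adjugate is their transpose:
adj(I−A) = Cᵀ =
  [ 0.40500   0.10125   0.05250   0.14625]
  [ 0.12750   0.46125   0.14375   0.09375]
  [ 0.19500   0.22050   0.38150   0.20400]
  [ 0.05250   0.09900   0.08950   0.37200]
det(I−A) = Σ_j (I−A)_1j·C_1j = (0.70)(0.40500) + (-0.10)(0.12750) + (0.00)(0.19500) + (-0.25)(0.05250) = 0.257625
(I − A)⁻¹ = adj(I−A) / det(I−A) ≈
  [   1.5721     0.3930     0.2038     0.5677]
  [   0.4949     1.7904     0.5580     0.3639]
  [   0.7569     0.8559     1.4808     0.7918]
  [   0.2038     0.3843     0.3474     1.4440]
x = (I − A)⁻¹ d = adj(I−A)·d / det(I−A), with det(I−A) = 0.257625:
  x_1 = (0.40500·1075 + 0.10125·450 + 0.05250·375 + 0.14625·1275) / 0.257625 = 687.09375 / 0.257625 ≈ 2667.031
  x_2 = (0.12750·1075 + 0.46125·450 + 0.14375·375 + 0.09375·1275) / 0.257625 = 518.0625 / 0.257625 ≈ 2010.917
  x_3 = (0.19500·1075 + 0.22050·450 + 0.38150·375 + 0.20400·1275) / 0.257625 = 712.0125 / 0.257625 ≈ 2763.755
  x_4 = (0.05250·1075 + 0.09900·450 + 0.08950·375 + 0.37200·1275) / 0.257625 = 608.85 / 0.257625 ≈ 2363.319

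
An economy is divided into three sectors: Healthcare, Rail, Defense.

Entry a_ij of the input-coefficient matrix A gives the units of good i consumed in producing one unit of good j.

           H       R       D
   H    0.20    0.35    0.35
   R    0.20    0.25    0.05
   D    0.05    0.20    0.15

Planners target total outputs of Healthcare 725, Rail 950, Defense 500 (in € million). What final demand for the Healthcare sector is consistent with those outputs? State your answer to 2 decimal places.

I − A =
  [   0.80    -0.35    -0.35]
  [  -0.20     0.75    -0.05]
  [  -0.05    -0.20     0.85]
d = (I − A) x:
  d_H = (+0.80)·725 + (-0.35)·950 + (-0.35)·500 = 72.50
  d_R = (-0.20)·725 + (+0.75)·950 + (-0.05)·500 = 542.50
  d_D = (-0.05)·725 + (-0.20)·950 + (+0.85)·500 = 198.75

d_H = 72.50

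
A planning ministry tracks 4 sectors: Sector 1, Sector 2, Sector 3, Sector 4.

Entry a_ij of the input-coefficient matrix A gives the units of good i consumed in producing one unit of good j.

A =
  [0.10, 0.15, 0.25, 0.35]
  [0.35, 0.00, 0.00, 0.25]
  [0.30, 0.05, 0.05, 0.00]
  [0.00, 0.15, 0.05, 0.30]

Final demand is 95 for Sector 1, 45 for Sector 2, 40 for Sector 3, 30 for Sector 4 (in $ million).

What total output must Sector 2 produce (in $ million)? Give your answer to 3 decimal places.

I − A =
  [   0.90    -0.15    -0.25    -0.35]
  [  -0.35     1.00     0.00    -0.25]
  [  -0.30    -0.05     0.95     0.00]
  [   0.00    -0.15    -0.05     0.70]
Compute the cofactors C_ij = (−1)^(i+j)·(3×3 minor ij) of I−A; the adjugate is their transpose:
adj(I−A) = Cᵀ =
  [ 0.628750   0.159250   0.185000   0.371250]
  [ 0.236500   0.540750   0.078625   0.311375]
  [ 0.211000   0.078750   0.541125   0.133625]
  [ 0.065750   0.121500   0.055500   0.725750]
det(I−A) = Σ_j (I−A)_1j·C_1j = (0.90)(0.628750) + (-0.15)(0.236500) + (-0.25)(0.211000) + (-0.35)(0.065750) = 0.4546375
(I − A)⁻¹ = adj(I−A) / det(I−A) ≈
  [   1.3830     0.3503     0.4069     0.8166]
  [   0.5202     1.1894     0.1729     0.6849]
  [   0.4641     0.1732     1.1902     0.2939]
  [   0.1446     0.2672     0.1221     1.5963]
x = (I − A)⁻¹ d = adj(I−A)·d / det(I−A), with det(I−A) = 0.4546375:
  x_1 = (0.628750·95 + 0.159250·45 + 0.185000·40 + 0.371250·30) / 0.4546375 = 85.435 / 0.4546375 ≈ 187.919
  x_2 = (0.236500·95 + 0.540750·45 + 0.078625·40 + 0.311375·30) / 0.4546375 = 59.2875 / 0.4546375 ≈ 130.406
  x_3 = (0.211000·95 + 0.078750·45 + 0.541125·40 + 0.133625·30) / 0.4546375 = 49.2425 / 0.4546375 ≈ 108.312
  x_4 = (0.065750·95 + 0.121500·45 + 0.055500·40 + 0.725750·30) / 0.4546375 = 35.70625 / 0.4546375 ≈ 78.538

x_2 = 130.406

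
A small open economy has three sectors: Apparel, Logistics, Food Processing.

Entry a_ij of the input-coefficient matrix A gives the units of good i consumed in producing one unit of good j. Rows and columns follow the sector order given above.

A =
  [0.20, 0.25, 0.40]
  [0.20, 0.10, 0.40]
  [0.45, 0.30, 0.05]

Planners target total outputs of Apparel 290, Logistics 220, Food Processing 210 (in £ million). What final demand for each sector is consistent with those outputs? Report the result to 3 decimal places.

d_A = 93.000, d_L = 56.000, d_F = 3.000

I − A =
  [   0.80    -0.25    -0.40]
  [  -0.20     0.90    -0.40]
  [  -0.45    -0.30     0.95]
d = (I − A) x:
  d_A = (+0.80)·290 + (-0.25)·220 + (-0.40)·210 = 93.000
  d_L = (-0.20)·290 + (+0.90)·220 + (-0.40)·210 = 56.000
  d_F = (-0.45)·290 + (-0.30)·220 + (+0.95)·210 = 3.000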